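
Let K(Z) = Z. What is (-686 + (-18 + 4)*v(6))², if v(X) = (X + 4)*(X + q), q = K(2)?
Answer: 3261636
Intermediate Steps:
q = 2
v(X) = (2 + X)*(4 + X) (v(X) = (X + 4)*(X + 2) = (4 + X)*(2 + X) = (2 + X)*(4 + X))
(-686 + (-18 + 4)*v(6))² = (-686 + (-18 + 4)*(8 + 6² + 6*6))² = (-686 - 14*(8 + 36 + 36))² = (-686 - 14*80)² = (-686 - 1120)² = (-1806)² = 3261636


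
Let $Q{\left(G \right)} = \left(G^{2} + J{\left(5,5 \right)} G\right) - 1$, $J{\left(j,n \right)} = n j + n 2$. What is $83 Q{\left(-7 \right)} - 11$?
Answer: $-16362$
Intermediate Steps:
$J{\left(j,n \right)} = 2 n + j n$ ($J{\left(j,n \right)} = j n + 2 n = 2 n + j n$)
$Q{\left(G \right)} = -1 + G^{2} + 35 G$ ($Q{\left(G \right)} = \left(G^{2} + 5 \left(2 + 5\right) G\right) - 1 = \left(G^{2} + 5 \cdot 7 G\right) - 1 = \left(G^{2} + 35 G\right) - 1 = -1 + G^{2} + 35 G$)
$83 Q{\left(-7 \right)} - 11 = 83 \left(-1 + \left(-7\right)^{2} + 35 \left(-7\right)\right) - 11 = 83 \left(-1 + 49 - 245\right) - 11 = 83 \left(-197\right) - 11 = -16351 - 11 = -16362$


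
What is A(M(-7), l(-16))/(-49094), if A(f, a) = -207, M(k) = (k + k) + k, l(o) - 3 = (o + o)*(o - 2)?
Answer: 207/49094 ≈ 0.0042164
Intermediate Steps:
l(o) = 3 + 2*o*(-2 + o) (l(o) = 3 + (o + o)*(o - 2) = 3 + (2*o)*(-2 + o) = 3 + 2*o*(-2 + o))
M(k) = 3*k (M(k) = 2*k + k = 3*k)
A(M(-7), l(-16))/(-49094) = -207/(-49094) = -207*(-1/49094) = 207/49094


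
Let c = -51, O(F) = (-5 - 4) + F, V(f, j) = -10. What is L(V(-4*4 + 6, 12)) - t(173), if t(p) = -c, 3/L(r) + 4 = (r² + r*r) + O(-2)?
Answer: -9432/185 ≈ -50.984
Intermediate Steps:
O(F) = -9 + F
L(r) = 3/(-15 + 2*r²) (L(r) = 3/(-4 + ((r² + r*r) + (-9 - 2))) = 3/(-4 + ((r² + r²) - 11)) = 3/(-4 + (2*r² - 11)) = 3/(-4 + (-11 + 2*r²)) = 3/(-15 + 2*r²))
t(p) = 51 (t(p) = -1*(-51) = 51)
L(V(-4*4 + 6, 12)) - t(173) = 3/(-15 + 2*(-10)²) - 1*51 = 3/(-15 + 2*100) - 51 = 3/(-15 + 200) - 51 = 3/185 - 51 = -9432/185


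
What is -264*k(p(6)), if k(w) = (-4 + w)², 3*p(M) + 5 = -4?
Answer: -12936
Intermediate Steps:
p(M) = -3 (p(M) = -5/3 + (⅓)*(-4) = -5/3 - 4/3 = -3)
-264*k(p(6)) = -264*(-4 - 3)² = -264*(-7)² = -264*49 = -12936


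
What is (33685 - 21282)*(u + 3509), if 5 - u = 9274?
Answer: -71441280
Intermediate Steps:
u = -9269 (u = 5 - 1*9274 = 5 - 9274 = -9269)
(33685 - 21282)*(u + 3509) = (33685 - 21282)*(-9269 + 3509) = 12403*(-5760) = -71441280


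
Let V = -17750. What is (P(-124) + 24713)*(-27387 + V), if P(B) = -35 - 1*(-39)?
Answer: -1115651229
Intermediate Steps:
P(B) = 4 (P(B) = -35 + 39 = 4)
(P(-124) + 24713)*(-27387 + V) = (4 + 24713)*(-27387 - 17750) = 24717*(-45137) = -1115651229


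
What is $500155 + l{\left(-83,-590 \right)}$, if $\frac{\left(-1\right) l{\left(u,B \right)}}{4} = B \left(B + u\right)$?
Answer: $-1088125$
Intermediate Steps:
$l{\left(u,B \right)} = - 4 B \left(B + u\right)$
$500155 + l{\left(-83,-590 \right)} = 500155 - - 2360 \left(-590 - 83\right) = 500155 - \left(-2360\right) \left(-673\right) = 500155 - 1588280 = -1088125$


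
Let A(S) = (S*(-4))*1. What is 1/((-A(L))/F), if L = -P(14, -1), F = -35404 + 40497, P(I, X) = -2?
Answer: 5093/8 ≈ 636.63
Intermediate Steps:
F = 5093
L = 2 (L = -1*(-2) = 2)
A(S) = -4*S (A(S) = -4*S*1 = -4*S)
1/((-A(L))/F) = 1/(-(-4)*2/5093) = 1/(-1*(-8)*(1/5093)) = 1/(8*(1/5093)) = 1/(8/5093) = 5093/8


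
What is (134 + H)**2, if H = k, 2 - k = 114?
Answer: 484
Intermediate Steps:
k = -112 (k = 2 - 1*114 = 2 - 114 = -112)
H = -112
(134 + H)**2 = (134 - 112)**2 = 22**2 = 484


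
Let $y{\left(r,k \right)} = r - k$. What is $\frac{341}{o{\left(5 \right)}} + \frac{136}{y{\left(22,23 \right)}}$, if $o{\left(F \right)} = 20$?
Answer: $- \frac{2379}{20} \approx -118.95$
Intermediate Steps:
$\frac{341}{o{\left(5 \right)}} + \frac{136}{y{\left(22,23 \right)}} = \frac{341}{20} + \frac{136}{22 - 23} = 341 \cdot \frac{1}{20} + \frac{136}{22 - 23} = \frac{341}{20} + \frac{136}{-1} = \frac{341}{20} + 136 \left(-1\right) = \frac{341}{20} - 136 = - \frac{2379}{20}$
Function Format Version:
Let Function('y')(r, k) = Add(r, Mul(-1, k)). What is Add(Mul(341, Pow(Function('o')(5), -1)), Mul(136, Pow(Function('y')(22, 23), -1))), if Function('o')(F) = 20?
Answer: Rational(-2379, 20) ≈ -118.95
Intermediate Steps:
Add(Mul(341, Pow(Function('o')(5), -1)), Mul(136, Pow(Function('y')(22, 23), -1))) = Add(Mul(341, Pow(20, -1)), Mul(136, Pow(Add(22, Mul(-1, 23)), -1))) = Add(Mul(341, Rational(1, 20)), Mul(136, Pow(Add(22, -23), -1))) = Add(Rational(341, 20), Mul(136, Pow(-1, -1))) = Add(Rational(341, 20), Mul(136, -1)) = Add(Rational(341, 20), -136) = Rational(-2379, 20)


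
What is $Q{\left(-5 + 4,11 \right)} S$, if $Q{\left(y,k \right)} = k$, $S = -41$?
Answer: $-451$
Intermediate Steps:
$Q{\left(-5 + 4,11 \right)} S = 11 \left(-41\right) = -451$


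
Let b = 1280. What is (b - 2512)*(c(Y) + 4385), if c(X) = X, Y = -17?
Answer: -5381376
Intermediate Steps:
(b - 2512)*(c(Y) + 4385) = (1280 - 2512)*(-17 + 4385) = -1232*4368 = -5381376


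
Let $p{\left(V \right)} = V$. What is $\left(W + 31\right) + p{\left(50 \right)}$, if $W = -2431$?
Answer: $-2350$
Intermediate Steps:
$\left(W + 31\right) + p{\left(50 \right)} = \left(-2431 + 31\right) + 50 = -2400 + 50 = -2350$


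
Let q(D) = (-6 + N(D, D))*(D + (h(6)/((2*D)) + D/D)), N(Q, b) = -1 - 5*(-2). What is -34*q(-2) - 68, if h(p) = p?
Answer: 187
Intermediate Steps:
N(Q, b) = 9 (N(Q, b) = -1 + 10 = 9)
q(D) = 3 + 3*D + 9/D (q(D) = (-6 + 9)*(D + (6/((2*D)) + D/D)) = 3*(D + (6*(1/(2*D)) + 1)) = 3*(D + (3/D + 1)) = 3*(D + (1 + 3/D)) = 3*(1 + D + 3/D) = 3 + 3*D + 9/D)
-34*q(-2) - 68 = -34*(3 + 3*(-2) + 9/(-2)) - 68 = -34*(3 - 6 + 9*(-½)) - 68 = -34*(3 - 6 - 9/2) - 68 = -34*(-15/2) - 68 = 255 - 68 = 187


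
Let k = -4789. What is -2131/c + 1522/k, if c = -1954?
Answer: 7231371/9357706 ≈ 0.77277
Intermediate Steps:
-2131/c + 1522/k = -2131/(-1954) + 1522/(-4789) = -2131*(-1/1954) + 1522*(-1/4789) = 2131/1954 - 1522/4789 = 7231371/9357706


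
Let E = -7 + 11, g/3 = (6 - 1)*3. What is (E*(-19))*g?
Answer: -3420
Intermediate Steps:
g = 45 (g = 3*((6 - 1)*3) = 3*(5*3) = 3*15 = 45)
E = 4
(E*(-19))*g = (4*(-19))*45 = -76*45 = -3420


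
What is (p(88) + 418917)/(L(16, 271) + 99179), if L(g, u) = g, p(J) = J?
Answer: 83801/19839 ≈ 4.2241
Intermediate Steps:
(p(88) + 418917)/(L(16, 271) + 99179) = (88 + 418917)/(16 + 99179) = 419005/99195 = 419005*(1/99195) = 83801/19839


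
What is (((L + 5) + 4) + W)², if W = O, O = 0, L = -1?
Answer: 64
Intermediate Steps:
W = 0
(((L + 5) + 4) + W)² = (((-1 + 5) + 4) + 0)² = ((4 + 4) + 0)² = (8 + 0)² = 8² = 64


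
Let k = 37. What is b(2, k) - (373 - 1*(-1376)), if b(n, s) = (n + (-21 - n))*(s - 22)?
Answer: -2064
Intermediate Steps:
b(n, s) = 462 - 21*s (b(n, s) = -21*(-22 + s) = 462 - 21*s)
b(2, k) - (373 - 1*(-1376)) = (462 - 21*37) - (373 - 1*(-1376)) = (462 - 777) - (373 + 1376) = -315 - 1*1749 = -315 - 1749 = -2064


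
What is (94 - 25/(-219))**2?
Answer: 424813321/47961 ≈ 8857.5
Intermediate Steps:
(94 - 25/(-219))**2 = (94 - 25*(-1/219))**2 = (94 + 25/219)**2 = (20611/219)**2 = 424813321/47961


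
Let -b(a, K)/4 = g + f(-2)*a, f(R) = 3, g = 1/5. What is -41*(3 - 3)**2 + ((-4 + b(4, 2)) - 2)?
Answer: -274/5 ≈ -54.800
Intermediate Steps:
g = 1/5 ≈ 0.20000
b(a, K) = -4/5 - 12*a (b(a, K) = -4*(1/5 + 3*a) = -4/5 - 12*a)
-41*(3 - 3)**2 + ((-4 + b(4, 2)) - 2) = -41*(3 - 3)**2 + ((-4 + (-4/5 - 12*4)) - 2) = -41*0**2 + ((-4 + (-4/5 - 48)) - 2) = -41*0 + ((-4 - 244/5) - 2) = 0 + (-264/5 - 2) = 0 - 274/5 = -274/5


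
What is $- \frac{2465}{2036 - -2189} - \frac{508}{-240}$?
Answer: $\frac{15547}{10140} \approx 1.5332$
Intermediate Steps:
$- \frac{2465}{2036 - -2189} - \frac{508}{-240} = - \frac{2465}{2036 + 2189} - - \frac{127}{60} = - \frac{2465}{4225} + \frac{127}{60} = \left(-2465\right) \frac{1}{4225} + \frac{127}{60} = - \frac{493}{845} + \frac{127}{60} = \frac{15547}{10140}$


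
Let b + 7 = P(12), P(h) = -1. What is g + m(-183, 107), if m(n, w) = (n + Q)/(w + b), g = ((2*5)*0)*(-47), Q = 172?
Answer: -1/9 ≈ -0.11111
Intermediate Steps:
b = -8 (b = -7 - 1 = -8)
g = 0 (g = (10*0)*(-47) = 0*(-47) = 0)
m(n, w) = (172 + n)/(-8 + w) (m(n, w) = (n + 172)/(w - 8) = (172 + n)/(-8 + w))
g + m(-183, 107) = 0 + (172 - 183)/(-8 + 107) = 0 - 11/99 = 0 + (1/99)*(-11) = 0 - 1/9 = -1/9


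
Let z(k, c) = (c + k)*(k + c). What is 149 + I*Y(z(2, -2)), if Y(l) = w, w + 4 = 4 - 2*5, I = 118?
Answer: -1031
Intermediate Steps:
z(k, c) = (c + k)**2 (z(k, c) = (c + k)*(c + k) = (c + k)**2)
w = -10 (w = -4 + (4 - 2*5) = -4 + (4 - 1*10) = -4 + (4 - 10) = -4 - 6 = -10)
Y(l) = -10
149 + I*Y(z(2, -2)) = 149 + 118*(-10) = 149 - 1180 = -1031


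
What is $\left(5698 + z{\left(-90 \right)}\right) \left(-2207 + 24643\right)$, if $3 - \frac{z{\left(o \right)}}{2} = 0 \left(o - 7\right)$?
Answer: $127974944$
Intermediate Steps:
$z{\left(o \right)} = 6$ ($z{\left(o \right)} = 6 - 2 \cdot 0 \left(o - 7\right) = 6 - 2 \cdot 0 \left(-7 + o\right) = 6 - 0 = 6 + 0 = 6$)
$\left(5698 + z{\left(-90 \right)}\right) \left(-2207 + 24643\right) = \left(5698 + 6\right) \left(-2207 + 24643\right) = 5704 \cdot 22436 = 127974944$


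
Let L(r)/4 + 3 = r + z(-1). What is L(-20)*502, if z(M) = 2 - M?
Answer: -40160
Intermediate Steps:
L(r) = 4*r (L(r) = -12 + 4*(r + (2 - 1*(-1))) = -12 + 4*(r + (2 + 1)) = -12 + 4*(r + 3) = -12 + 4*(3 + r) = -12 + (12 + 4*r) = 4*r)
L(-20)*502 = (4*(-20))*502 = -80*502 = -40160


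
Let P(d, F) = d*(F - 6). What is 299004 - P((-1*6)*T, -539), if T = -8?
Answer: 325164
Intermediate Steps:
P(d, F) = d*(-6 + F)
299004 - P((-1*6)*T, -539) = 299004 - -1*6*(-8)*(-6 - 539) = 299004 - (-6*(-8))*(-545) = 299004 - 48*(-545) = 299004 - 1*(-26160) = 299004 + 26160 = 325164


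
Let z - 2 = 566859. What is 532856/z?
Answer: 532856/566861 ≈ 0.94001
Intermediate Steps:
z = 566861 (z = 2 + 566859 = 566861)
532856/z = 532856/566861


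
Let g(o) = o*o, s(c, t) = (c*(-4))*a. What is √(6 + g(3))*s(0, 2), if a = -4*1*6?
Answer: 0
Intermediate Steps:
a = -24 (a = -4*6 = -24)
s(c, t) = 96*c (s(c, t) = (c*(-4))*(-24) = -4*c*(-24) = 96*c)
g(o) = o²
√(6 + g(3))*s(0, 2) = √(6 + 3²)*(96*0) = √(6 + 9)*0 = √15*0 = 0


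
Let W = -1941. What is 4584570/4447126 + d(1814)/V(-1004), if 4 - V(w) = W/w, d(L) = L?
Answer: 4054433946503/4613893225 ≈ 878.74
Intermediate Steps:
V(w) = 4 + 1941/w (V(w) = 4 - (-1941)/w = 4 + 1941/w)
4584570/4447126 + d(1814)/V(-1004) = 4584570/4447126 + 1814/(4 + 1941/(-1004)) = 4584570*(1/4447126) + 1814/(4 + 1941*(-1/1004)) = 2292285/2223563 + 1814/(4 - 1941/1004) = 2292285/2223563 + 1814/(2075/1004) = 2292285/2223563 + 1814*(1004/2075) = 2292285/2223563 + 1821256/2075 = 4054433946503/4613893225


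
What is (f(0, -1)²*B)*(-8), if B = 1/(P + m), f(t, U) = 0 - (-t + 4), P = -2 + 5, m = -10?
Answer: 128/7 ≈ 18.286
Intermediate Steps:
P = 3
f(t, U) = -4 + t (f(t, U) = 0 - (4 - t) = 0 + (-4 + t) = -4 + t)
B = -⅐ (B = 1/(3 - 10) = 1/(-7) = -⅐ ≈ -0.14286)
(f(0, -1)²*B)*(-8) = ((-4 + 0)²*(-⅐))*(-8) = ((-4)²*(-⅐))*(-8) = (16*(-⅐))*(-8) = -16/7*(-8) = 128/7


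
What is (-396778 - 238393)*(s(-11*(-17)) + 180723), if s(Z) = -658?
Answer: -114372066115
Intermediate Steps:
(-396778 - 238393)*(s(-11*(-17)) + 180723) = (-396778 - 238393)*(-658 + 180723) = -635171*180065 = -114372066115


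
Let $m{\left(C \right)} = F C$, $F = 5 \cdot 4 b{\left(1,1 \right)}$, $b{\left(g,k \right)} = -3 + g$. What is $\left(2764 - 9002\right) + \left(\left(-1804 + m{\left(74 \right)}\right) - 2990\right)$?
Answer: $-13992$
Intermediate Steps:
$F = -40$ ($F = 5 \cdot 4 \left(-3 + 1\right) = 20 \left(-2\right) = -40$)
$m{\left(C \right)} = - 40 C$
$\left(2764 - 9002\right) + \left(\left(-1804 + m{\left(74 \right)}\right) - 2990\right) = \left(2764 - 9002\right) - 7754 = -6238 - 7754 = -13992$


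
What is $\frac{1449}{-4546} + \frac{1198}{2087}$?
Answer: $\frac{2422045}{9487502} \approx 0.25529$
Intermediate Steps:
$\frac{1449}{-4546} + \frac{1198}{2087} = 1449 \left(- \frac{1}{4546}\right) + 1198 \cdot \frac{1}{2087} = - \frac{1449}{4546} + \frac{1198}{2087} = \frac{2422045}{9487502}$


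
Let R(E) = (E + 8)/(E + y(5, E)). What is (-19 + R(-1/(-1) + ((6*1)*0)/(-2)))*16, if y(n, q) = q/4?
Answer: -944/5 ≈ -188.80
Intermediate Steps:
y(n, q) = q/4 (y(n, q) = q*(1/4) = q/4)
R(E) = 4*(8 + E)/(5*E) (R(E) = (E + 8)/(E + E/4) = (8 + E)/((5*E/4)) = (8 + E)*(4/(5*E)) = 4*(8 + E)/(5*E))
(-19 + R(-1/(-1) + ((6*1)*0)/(-2)))*16 = (-19 + 4*(8 + (-1/(-1) + ((6*1)*0)/(-2)))/(5*(-1/(-1) + ((6*1)*0)/(-2))))*16 = (-19 + 4*(8 + (-1*(-1) + (6*0)*(-1/2)))/(5*(-1*(-1) + (6*0)*(-1/2))))*16 = (-19 + 4*(8 + (1 + 0*(-1/2)))/(5*(1 + 0*(-1/2))))*16 = (-19 + 4*(8 + (1 + 0))/(5*(1 + 0)))*16 = (-19 + (4/5)*(8 + 1)/1)*16 = (-19 + (4/5)*1*9)*16 = (-19 + 36/5)*16 = -59/5*16 = -944/5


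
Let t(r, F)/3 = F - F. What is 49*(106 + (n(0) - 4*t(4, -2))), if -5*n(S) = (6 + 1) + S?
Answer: 25627/5 ≈ 5125.4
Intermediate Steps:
n(S) = -7/5 - S/5 (n(S) = -((6 + 1) + S)/5 = -(7 + S)/5 = -7/5 - S/5)
t(r, F) = 0 (t(r, F) = 3*(F - F) = 3*0 = 0)
49*(106 + (n(0) - 4*t(4, -2))) = 49*(106 + ((-7/5 - ⅕*0) - 4*0)) = 49*(106 + ((-7/5 + 0) + 0)) = 49*(106 + (-7/5 + 0)) = 49*(106 - 7/5) = 49*(523/5) = 25627/5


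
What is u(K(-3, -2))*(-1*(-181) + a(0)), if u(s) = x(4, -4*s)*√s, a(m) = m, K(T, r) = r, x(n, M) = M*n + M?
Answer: 7240*I*√2 ≈ 10239.0*I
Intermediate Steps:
x(n, M) = M + M*n
u(s) = -20*s^(3/2) (u(s) = ((-4*s)*(1 + 4))*√s = (-4*s*5)*√s = (-20*s)*√s = -20*s^(3/2))
u(K(-3, -2))*(-1*(-181) + a(0)) = (-(-40)*I*√2)*(-1*(-181) + 0) = (-(-40)*I*√2)*(181 + 0) = (40*I*√2)*181 = 7240*I*√2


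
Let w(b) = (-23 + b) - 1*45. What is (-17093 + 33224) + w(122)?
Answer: 16185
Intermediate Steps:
w(b) = -68 + b (w(b) = (-23 + b) - 45 = -68 + b)
(-17093 + 33224) + w(122) = (-17093 + 33224) + (-68 + 122) = 16131 + 54 = 16185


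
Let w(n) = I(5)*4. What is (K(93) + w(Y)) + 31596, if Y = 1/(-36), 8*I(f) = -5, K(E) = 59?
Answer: 63305/2 ≈ 31653.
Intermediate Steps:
I(f) = -5/8 (I(f) = (⅛)*(-5) = -5/8)
Y = -1/36 ≈ -0.027778
w(n) = -5/2 (w(n) = -5/8*4 = -5/2)
(K(93) + w(Y)) + 31596 = (59 - 5/2) + 31596 = 113/2 + 31596 = 63305/2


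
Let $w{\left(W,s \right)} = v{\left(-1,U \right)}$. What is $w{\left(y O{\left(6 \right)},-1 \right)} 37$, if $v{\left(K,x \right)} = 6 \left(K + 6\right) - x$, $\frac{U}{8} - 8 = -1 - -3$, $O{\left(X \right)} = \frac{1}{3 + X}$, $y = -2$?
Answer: $-1850$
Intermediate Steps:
$U = 80$ ($U = 64 + 8 \left(-1 - -3\right) = 64 + 8 \left(-1 + 3\right) = 64 + 8 \cdot 2 = 64 + 16 = 80$)
$v{\left(K,x \right)} = 36 - x + 6 K$ ($v{\left(K,x \right)} = 6 \left(6 + K\right) - x = \left(36 + 6 K\right) - x = 36 - x + 6 K$)
$w{\left(W,s \right)} = -50$ ($w{\left(W,s \right)} = 36 - 80 + 6 \left(-1\right) = 36 - 80 - 6 = -50$)
$w{\left(y O{\left(6 \right)},-1 \right)} 37 = \left(-50\right) 37 = -1850$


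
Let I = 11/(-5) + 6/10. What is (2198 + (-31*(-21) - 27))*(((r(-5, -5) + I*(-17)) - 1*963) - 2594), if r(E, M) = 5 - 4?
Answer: -49791368/5 ≈ -9.9583e+6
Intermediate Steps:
r(E, M) = 1
I = -8/5 (I = 11*(-⅕) + 6*(⅒) = -11/5 + ⅗ = -8/5 ≈ -1.6000)
(2198 + (-31*(-21) - 27))*(((r(-5, -5) + I*(-17)) - 1*963) - 2594) = (2198 + (-31*(-21) - 27))*(((1 - 8/5*(-17)) - 1*963) - 2594) = (2198 + (651 - 27))*(((1 + 136/5) - 963) - 2594) = (2198 + 624)*((141/5 - 963) - 2594) = 2822*(-4674/5 - 2594) = 2822*(-17644/5) = -49791368/5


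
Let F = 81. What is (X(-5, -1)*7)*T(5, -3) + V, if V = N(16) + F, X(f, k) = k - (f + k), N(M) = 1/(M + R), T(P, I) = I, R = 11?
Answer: -647/27 ≈ -23.963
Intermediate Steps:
N(M) = 1/(11 + M) (N(M) = 1/(M + 11) = 1/(11 + M))
X(f, k) = -f (X(f, k) = k + (-f - k) = -f)
V = 2188/27 (V = 1/(11 + 16) + 81 = 1/27 + 81 = 2188/27 ≈ 81.037)
(X(-5, -1)*7)*T(5, -3) + V = (-1*(-5)*7)*(-3) + 2188/27 = (5*7)*(-3) + 2188/27 = 35*(-3) + 2188/27 = -105 + 2188/27 = -647/27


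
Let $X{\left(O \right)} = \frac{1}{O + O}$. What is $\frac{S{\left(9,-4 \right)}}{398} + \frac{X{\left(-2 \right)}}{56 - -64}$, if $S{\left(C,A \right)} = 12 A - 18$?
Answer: $- \frac{16039}{95520} \approx -0.16791$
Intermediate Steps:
$X{\left(O \right)} = \frac{1}{2 O}$
$S{\left(C,A \right)} = -18 + 12 A$
$\frac{S{\left(9,-4 \right)}}{398} + \frac{X{\left(-2 \right)}}{56 - -64} = \frac{-18 + 12 \left(-4\right)}{398} + \frac{\frac{1}{2} \frac{1}{-2}}{56 - -64} = \left(-18 - 48\right) \frac{1}{398} + \frac{\frac{1}{2} \left(- \frac{1}{2}\right)}{56 + 64} = \left(-66\right) \frac{1}{398} - \frac{1}{4 \cdot 120} = - \frac{33}{199} - \frac{1}{480} = - \frac{16039}{95520}$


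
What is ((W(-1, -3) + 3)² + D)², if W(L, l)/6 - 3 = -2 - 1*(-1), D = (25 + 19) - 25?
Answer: 59536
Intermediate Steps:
D = 19 (D = 44 - 25 = 19)
W(L, l) = 12 (W(L, l) = 18 + 6*(-2 - 1*(-1)) = 18 + 6*(-2 + 1) = 18 + 6*(-1) = 18 - 6 = 12)
((W(-1, -3) + 3)² + D)² = ((12 + 3)² + 19)² = (15² + 19)² = (225 + 19)² = 244² = 59536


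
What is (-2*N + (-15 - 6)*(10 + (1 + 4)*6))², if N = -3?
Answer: 695556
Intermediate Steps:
(-2*N + (-15 - 6)*(10 + (1 + 4)*6))² = (-2*(-3) + (-15 - 6)*(10 + (1 + 4)*6))² = (6 - 21*(10 + 5*6))² = (6 - 21*(10 + 30))² = (6 - 21*40)² = (6 - 840)² = (-834)² = 695556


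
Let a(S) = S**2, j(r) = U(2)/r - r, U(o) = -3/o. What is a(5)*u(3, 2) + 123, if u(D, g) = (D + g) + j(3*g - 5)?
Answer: 371/2 ≈ 185.50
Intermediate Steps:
j(r) = -r - 3/(2*r) (j(r) = (-3/2)/r - r = (-3*1/2)/r - r = -3/(2*r) - r = -r - 3/(2*r))
u(D, g) = 5 + D - 2*g - 3/(2*(-5 + 3*g)) (u(D, g) = (D + g) + (-(3*g - 5) - 3/(2*(3*g - 5))) = (D + g) + (-(-5 + 3*g) - 3/(2*(-5 + 3*g))) = (D + g) + ((5 - 3*g) - 3/(2*(-5 + 3*g))) = (D + g) + (5 - 3*g - 3/(2*(-5 + 3*g))) = 5 + D - 2*g - 3/(2*(-5 + 3*g)))
a(5)*u(3, 2) + 123 = 5**2*((-3 + 2*(-5 + 3*2)*(5 + 3 - 2*2))/(2*(-5 + 3*2))) + 123 = 25*((-3 + 2*(-5 + 6)*(5 + 3 - 4))/(2*(-5 + 6))) + 123 = 25*((1/2)*(-3 + 2*1*4)/1) + 123 = 25*((1/2)*1*(-3 + 8)) + 123 = 25*((1/2)*1*5) + 123 = 25*(5/2) + 123 = 125/2 + 123 = 371/2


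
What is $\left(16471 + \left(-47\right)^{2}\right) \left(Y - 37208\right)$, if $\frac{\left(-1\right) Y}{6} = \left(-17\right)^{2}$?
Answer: $-727436560$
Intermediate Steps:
$Y = -1734$ ($Y = - 6 \left(-17\right)^{2} = \left(-6\right) 289 = -1734$)
$\left(16471 + \left(-47\right)^{2}\right) \left(Y - 37208\right) = \left(16471 + \left(-47\right)^{2}\right) \left(-1734 - 37208\right) = \left(16471 + 2209\right) \left(-38942\right) = 18680 \left(-38942\right) = -727436560$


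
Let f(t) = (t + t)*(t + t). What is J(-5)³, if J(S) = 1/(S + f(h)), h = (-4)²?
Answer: 1/1058089859 ≈ 9.4510e-10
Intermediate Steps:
h = 16
f(t) = 4*t² (f(t) = (2*t)*(2*t) = 4*t²)
J(S) = 1/(1024 + S) (J(S) = 1/(S + 4*16²) = 1/(S + 4*256) = 1/(S + 1024) = 1/(1024 + S))
J(-5)³ = (1/(1024 - 5))³ = (1/1019)³ = 1/1058089859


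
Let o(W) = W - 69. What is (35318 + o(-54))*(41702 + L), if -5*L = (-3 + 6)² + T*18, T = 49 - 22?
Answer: 1464217585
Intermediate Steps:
o(W) = -69 + W
T = 27
L = -99 (L = -((-3 + 6)² + 27*18)/5 = -(3² + 486)/5 = -(9 + 486)/5 = -⅕*495 = -99)
(35318 + o(-54))*(41702 + L) = (35318 + (-69 - 54))*(41702 - 99) = (35318 - 123)*41603 = 35195*41603 = 1464217585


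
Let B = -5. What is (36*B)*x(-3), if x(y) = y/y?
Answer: -180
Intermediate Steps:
x(y) = 1
(36*B)*x(-3) = (36*(-5))*1 = -180*1 = -180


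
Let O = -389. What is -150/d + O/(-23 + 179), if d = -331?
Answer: -105359/51636 ≈ -2.0404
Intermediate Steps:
-150/d + O/(-23 + 179) = -150/(-331) - 389/(-23 + 179) = -150*(-1/331) - 389/156 = 150/331 - 389*1/156 = 150/331 - 389/156 = -105359/51636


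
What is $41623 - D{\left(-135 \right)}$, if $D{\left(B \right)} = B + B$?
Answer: $41893$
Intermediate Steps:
$D{\left(B \right)} = 2 B$
$41623 - D{\left(-135 \right)} = 41623 - 2 \left(-135\right) = 41623 - -270 = 41623 + 270 = 41893$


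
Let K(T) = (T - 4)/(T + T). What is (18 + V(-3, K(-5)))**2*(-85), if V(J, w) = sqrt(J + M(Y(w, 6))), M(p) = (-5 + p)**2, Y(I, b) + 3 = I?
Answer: -631397/20 - 306*sqrt(4741) ≈ -52639.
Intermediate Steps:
Y(I, b) = -3 + I
K(T) = (-4 + T)/(2*T) (K(T) = (-4 + T)/((2*T)) = (-4 + T)*(1/(2*T)) = (-4 + T)/(2*T))
V(J, w) = sqrt(J + (-8 + w)**2) (V(J, w) = sqrt(J + (-5 + (-3 + w))**2) = sqrt(J + (-8 + w)**2))
(18 + V(-3, K(-5)))**2*(-85) = (18 + sqrt(-3 + (-8 + (1/2)*(-4 - 5)/(-5))**2))**2*(-85) = (18 + sqrt(-3 + (-8 + (1/2)*(-1/5)*(-9))**2))**2*(-85) = (18 + sqrt(-3 + (-8 + 9/10)**2))**2*(-85) = (18 + sqrt(-3 + (-71/10)**2))**2*(-85) = (18 + sqrt(-3 + 5041/100))**2*(-85) = (18 + sqrt(4741/100))**2*(-85) = (18 + sqrt(4741)/10)**2*(-85) = -85*(18 + sqrt(4741)/10)**2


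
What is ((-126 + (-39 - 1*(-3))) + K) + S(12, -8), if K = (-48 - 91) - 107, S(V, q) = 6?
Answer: -402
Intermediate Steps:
K = -246 (K = -139 - 107 = -246)
((-126 + (-39 - 1*(-3))) + K) + S(12, -8) = ((-126 + (-39 - 1*(-3))) - 246) + 6 = ((-126 + (-39 + 3)) - 246) + 6 = ((-126 - 36) - 246) + 6 = (-162 - 246) + 6 = -408 + 6 = -402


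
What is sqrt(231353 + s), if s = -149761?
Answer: 2*sqrt(20398) ≈ 285.64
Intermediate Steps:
sqrt(231353 + s) = sqrt(231353 - 149761) = sqrt(81592) = 2*sqrt(20398)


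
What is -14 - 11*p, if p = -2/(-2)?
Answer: -25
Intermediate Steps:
p = 1 (p = -2*(-½) = 1)
-14 - 11*p = -14 - 11*1 = -14 - 11 = -25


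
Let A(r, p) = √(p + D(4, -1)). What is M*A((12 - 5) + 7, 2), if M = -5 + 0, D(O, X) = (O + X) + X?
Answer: -10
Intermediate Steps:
D(O, X) = O + 2*X
A(r, p) = √(2 + p) (A(r, p) = √(p + (4 + 2*(-1))) = √(p + (4 - 2)) = √(p + 2) = √(2 + p))
M = -5
M*A((12 - 5) + 7, 2) = -5*√(2 + 2) = -5*√4 = -5*2 = -10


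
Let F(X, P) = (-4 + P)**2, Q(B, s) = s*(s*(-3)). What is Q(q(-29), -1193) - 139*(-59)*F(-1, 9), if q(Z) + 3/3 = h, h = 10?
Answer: -4064722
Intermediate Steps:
q(Z) = 9 (q(Z) = -1 + 10 = 9)
Q(B, s) = -3*s**2 (Q(B, s) = s*(-3*s) = -3*s**2)
Q(q(-29), -1193) - 139*(-59)*F(-1, 9) = -3*(-1193)**2 - 139*(-59)*(-4 + 9)**2 = -3*1423249 - (-8201)*5**2 = -4269747 - (-8201)*25 = -4269747 - 1*(-205025) = -4269747 + 205025 = -4064722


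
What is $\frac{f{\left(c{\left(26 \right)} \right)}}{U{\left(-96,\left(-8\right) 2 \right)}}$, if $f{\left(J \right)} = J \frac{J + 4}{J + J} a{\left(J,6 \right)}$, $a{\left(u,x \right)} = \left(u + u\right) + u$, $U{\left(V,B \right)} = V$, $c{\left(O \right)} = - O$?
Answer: $- \frac{143}{16} \approx -8.9375$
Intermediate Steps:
$a{\left(u,x \right)} = 3 u$ ($a{\left(u,x \right)} = 2 u + u = 3 u$)
$f{\left(J \right)} = 3 J \left(2 + \frac{J}{2}\right)$ ($f{\left(J \right)} = J \frac{J + 4}{J + J} 3 J = J \frac{4 + J}{2 J} 3 J = \left(2 + \frac{J}{2}\right) 3 J = 3 J \left(2 + \frac{J}{2}\right)$)
$\frac{f{\left(c{\left(26 \right)} \right)}}{U{\left(-96,\left(-8\right) 2 \right)}} = \frac{\frac{3}{2} \left(\left(-1\right) 26\right) \left(4 - 26\right)}{-96} = \frac{3}{2} \left(-26\right) \left(4 - 26\right) \left(- \frac{1}{96}\right) = \frac{3}{2} \left(-26\right) \left(-22\right) \left(- \frac{1}{96}\right) = 858 \left(- \frac{1}{96}\right) = - \frac{143}{16}$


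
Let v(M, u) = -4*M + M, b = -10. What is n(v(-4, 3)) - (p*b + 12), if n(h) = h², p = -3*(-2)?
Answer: 192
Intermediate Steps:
p = 6
v(M, u) = -3*M
n(v(-4, 3)) - (p*b + 12) = (-3*(-4))² - (6*(-10) + 12) = 12² - (-60 + 12) = 144 - 1*(-48) = 144 + 48 = 192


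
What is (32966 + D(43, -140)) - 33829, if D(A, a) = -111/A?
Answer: -37220/43 ≈ -865.58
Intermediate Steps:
(32966 + D(43, -140)) - 33829 = (32966 - 111/43) - 33829 = 1417427/43 - 33829 = -37220/43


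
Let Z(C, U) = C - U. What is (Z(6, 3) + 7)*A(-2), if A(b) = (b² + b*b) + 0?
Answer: 80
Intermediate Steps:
A(b) = 2*b² (A(b) = (b² + b²) + 0 = 2*b² + 0 = 2*b²)
(Z(6, 3) + 7)*A(-2) = ((6 - 1*3) + 7)*(2*(-2)²) = ((6 - 3) + 7)*(2*4) = (3 + 7)*8 = 10*8 = 80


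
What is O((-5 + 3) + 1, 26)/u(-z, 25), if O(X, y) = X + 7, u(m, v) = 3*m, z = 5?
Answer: -⅖ ≈ -0.40000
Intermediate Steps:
O(X, y) = 7 + X
O((-5 + 3) + 1, 26)/u(-z, 25) = (7 + ((-5 + 3) + 1))/((3*(-1*5))) = (7 + (-2 + 1))/((3*(-5))) = (7 - 1)/(-15) = 6*(-1/15) = -⅖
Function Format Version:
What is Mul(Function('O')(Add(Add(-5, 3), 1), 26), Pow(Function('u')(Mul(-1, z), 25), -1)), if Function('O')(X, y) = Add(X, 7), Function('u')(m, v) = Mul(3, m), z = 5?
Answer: Rational(-2, 5) ≈ -0.40000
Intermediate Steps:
Function('O')(X, y) = Add(7, X)
Mul(Function('O')(Add(Add(-5, 3), 1), 26), Pow(Function('u')(Mul(-1, z), 25), -1)) = Mul(Add(7, Add(Add(-5, 3), 1)), Pow(Mul(3, Mul(-1, 5)), -1)) = Mul(Add(7, Add(-2, 1)), Pow(Mul(3, -5), -1)) = Mul(Add(7, -1), Pow(-15, -1)) = Mul(6, Rational(-1, 15)) = Rational(-2, 5)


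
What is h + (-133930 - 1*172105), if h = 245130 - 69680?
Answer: -130585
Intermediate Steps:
h = 175450
h + (-133930 - 1*172105) = 175450 + (-133930 - 1*172105) = 175450 + (-133930 - 172105) = 175450 - 306035 = -130585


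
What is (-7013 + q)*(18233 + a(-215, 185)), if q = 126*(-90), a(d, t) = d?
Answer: -330684354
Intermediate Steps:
q = -11340
(-7013 + q)*(18233 + a(-215, 185)) = (-7013 - 11340)*(18233 - 215) = -18353*18018 = -330684354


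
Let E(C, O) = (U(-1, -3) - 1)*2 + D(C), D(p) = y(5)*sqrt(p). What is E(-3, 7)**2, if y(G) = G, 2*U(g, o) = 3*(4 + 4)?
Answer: 409 + 220*I*sqrt(3) ≈ 409.0 + 381.05*I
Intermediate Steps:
U(g, o) = 12 (U(g, o) = (3*(4 + 4))/2 = (3*8)/2 = (1/2)*24 = 12)
D(p) = 5*sqrt(p)
E(C, O) = 22 + 5*sqrt(C) (E(C, O) = (12 - 1)*2 + 5*sqrt(C) = 11*2 + 5*sqrt(C) = 22 + 5*sqrt(C))
E(-3, 7)**2 = (22 + 5*sqrt(-3))**2 = (22 + 5*(I*sqrt(3)))**2 = (22 + 5*I*sqrt(3))**2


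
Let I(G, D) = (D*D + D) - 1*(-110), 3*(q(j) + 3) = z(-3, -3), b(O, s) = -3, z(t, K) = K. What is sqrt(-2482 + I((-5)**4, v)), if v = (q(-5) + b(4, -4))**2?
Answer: sqrt(78) ≈ 8.8318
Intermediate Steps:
q(j) = -4 (q(j) = -3 + (1/3)*(-3) = -3 - 1 = -4)
v = 49 (v = (-4 - 3)**2 = (-7)**2 = 49)
I(G, D) = 110 + D + D**2 (I(G, D) = (D**2 + D) + 110 = (D + D**2) + 110 = 110 + D + D**2)
sqrt(-2482 + I((-5)**4, v)) = sqrt(-2482 + (110 + 49 + 49**2)) = sqrt(-2482 + (110 + 49 + 2401)) = sqrt(-2482 + 2560) = sqrt(78)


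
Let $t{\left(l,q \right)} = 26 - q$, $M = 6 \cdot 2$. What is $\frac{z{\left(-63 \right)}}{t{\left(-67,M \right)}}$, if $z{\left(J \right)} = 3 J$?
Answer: $- \frac{27}{2} \approx -13.5$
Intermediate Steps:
$M = 12$
$\frac{z{\left(-63 \right)}}{t{\left(-67,M \right)}} = \frac{3 \left(-63\right)}{26 - 12} = - \frac{189}{26 - 12} = - \frac{189}{14} = \left(-189\right) \frac{1}{14} = - \frac{27}{2}$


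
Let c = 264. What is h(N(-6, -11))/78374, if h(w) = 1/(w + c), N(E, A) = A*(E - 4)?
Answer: 1/29311876 ≈ 3.4116e-8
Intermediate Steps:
N(E, A) = A*(-4 + E)
h(w) = 1/(264 + w) (h(w) = 1/(w + 264) = 1/(264 + w))
h(N(-6, -11))/78374 = 1/((264 - 11*(-4 - 6))*78374) = (1/78374)/(264 - 11*(-10)) = (1/78374)/(264 + 110) = (1/78374)/374 = (1/374)*(1/78374) = 1/29311876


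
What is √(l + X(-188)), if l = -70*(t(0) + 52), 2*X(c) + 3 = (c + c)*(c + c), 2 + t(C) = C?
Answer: √268746/2 ≈ 259.20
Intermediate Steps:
t(C) = -2 + C
X(c) = -3/2 + 2*c² (X(c) = -3/2 + ((c + c)*(c + c))/2 = -3/2 + ((2*c)*(2*c))/2 = -3/2 + (4*c²)/2 = -3/2 + 2*c²)
l = -3500 (l = -70*((-2 + 0) + 52) = -70*(-2 + 52) = -70*50 = -3500)
√(l + X(-188)) = √(-3500 + (-3/2 + 2*(-188)²)) = √(-3500 + (-3/2 + 2*35344)) = √(-3500 + (-3/2 + 70688)) = √(-3500 + 141373/2) = √(134373/2) = √268746/2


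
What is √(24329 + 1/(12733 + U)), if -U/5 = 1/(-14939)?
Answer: √1818793752186684091/8646286 ≈ 155.98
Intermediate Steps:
U = 5/14939 (U = -5/(-14939) = -5*(-1/14939) = 5/14939 ≈ 0.00033469)
√(24329 + 1/(12733 + U)) = √(24329 + 1/(12733 + 5/14939)) = √(24329 + 1/(190218292/14939)) = √(24329 + 14939/190218292) = √(4627820841007/190218292) = √1818793752186684091/8646286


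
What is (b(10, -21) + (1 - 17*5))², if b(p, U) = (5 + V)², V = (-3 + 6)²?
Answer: 12544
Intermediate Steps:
V = 9 (V = 3² = 9)
b(p, U) = 196 (b(p, U) = (5 + 9)² = 14² = 196)
(b(10, -21) + (1 - 17*5))² = (196 + (1 - 17*5))² = (196 + (1 - 85))² = (196 - 84)² = 112² = 12544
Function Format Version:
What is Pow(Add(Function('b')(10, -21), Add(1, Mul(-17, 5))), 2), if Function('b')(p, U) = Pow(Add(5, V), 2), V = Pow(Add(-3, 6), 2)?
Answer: 12544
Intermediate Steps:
V = 9 (V = Pow(3, 2) = 9)
Function('b')(p, U) = 196 (Function('b')(p, U) = Pow(Add(5, 9), 2) = Pow(14, 2) = 196)
Pow(Add(Function('b')(10, -21), Add(1, Mul(-17, 5))), 2) = Pow(Add(196, Add(1, Mul(-17, 5))), 2) = Pow(Add(196, Add(1, -85)), 2) = Pow(Add(196, -84), 2) = Pow(112, 2) = 12544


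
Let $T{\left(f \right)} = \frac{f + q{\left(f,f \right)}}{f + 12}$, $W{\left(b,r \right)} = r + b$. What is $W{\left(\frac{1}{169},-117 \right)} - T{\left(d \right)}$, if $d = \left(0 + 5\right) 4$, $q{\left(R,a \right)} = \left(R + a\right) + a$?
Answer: $- \frac{40389}{338} \approx -119.49$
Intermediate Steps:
$q{\left(R,a \right)} = R + 2 a$
$W{\left(b,r \right)} = b + r$
$d = 20$ ($d = 5 \cdot 4 = 20$)
$T{\left(f \right)} = \frac{4 f}{12 + f}$ ($T{\left(f \right)} = \frac{f + \left(f + 2 f\right)}{f + 12} = \frac{f + 3 f}{12 + f} = \frac{4 f}{12 + f}$)
$W{\left(\frac{1}{169},-117 \right)} - T{\left(d \right)} = \left(\frac{1}{169} - 117\right) - 4 \cdot 20 \frac{1}{12 + 20} = \left(\frac{1}{169} - 117\right) - 4 \cdot 20 \cdot \frac{1}{32} = - \frac{19772}{169} - 4 \cdot 20 \cdot \frac{1}{32} = - \frac{19772}{169} - \frac{5}{2} = - \frac{40389}{338}$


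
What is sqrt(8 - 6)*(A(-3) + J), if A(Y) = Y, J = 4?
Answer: sqrt(2) ≈ 1.4142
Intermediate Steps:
sqrt(8 - 6)*(A(-3) + J) = sqrt(8 - 6)*(-3 + 4) = sqrt(2)*1 = sqrt(2)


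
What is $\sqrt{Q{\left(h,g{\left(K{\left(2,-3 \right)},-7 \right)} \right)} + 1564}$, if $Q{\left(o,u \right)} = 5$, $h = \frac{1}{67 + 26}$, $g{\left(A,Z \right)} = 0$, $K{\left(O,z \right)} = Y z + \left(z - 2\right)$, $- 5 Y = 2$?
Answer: $\sqrt{1569} \approx 39.611$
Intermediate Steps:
$Y = - \frac{2}{5}$ ($Y = \left(- \frac{1}{5}\right) 2 = - \frac{2}{5} \approx -0.4$)
$K{\left(O,z \right)} = -2 + \frac{3 z}{5}$ ($K{\left(O,z \right)} = - \frac{2 z}{5} + \left(z - 2\right) = - \frac{2 z}{5} + \left(-2 + z\right) = -2 + \frac{3 z}{5}$)
$h = \frac{1}{93} \approx 0.010753$
$\sqrt{Q{\left(h,g{\left(K{\left(2,-3 \right)},-7 \right)} \right)} + 1564} = \sqrt{5 + 1564} = \sqrt{1569}$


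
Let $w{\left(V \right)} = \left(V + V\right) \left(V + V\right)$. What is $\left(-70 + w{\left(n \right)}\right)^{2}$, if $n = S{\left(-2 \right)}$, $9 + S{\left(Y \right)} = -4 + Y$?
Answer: $688900$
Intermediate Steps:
$S{\left(Y \right)} = -13 + Y$ ($S{\left(Y \right)} = -9 + \left(-4 + Y\right) = -13 + Y$)
$n = -15$ ($n = -13 - 2 = -15$)
$w{\left(V \right)} = 4 V^{2}$ ($w{\left(V \right)} = 2 V 2 V = 4 V^{2}$)
$\left(-70 + w{\left(n \right)}\right)^{2} = \left(-70 + 4 \left(-15\right)^{2}\right)^{2} = \left(-70 + 4 \cdot 225\right)^{2} = \left(-70 + 900\right)^{2} = 830^{2} = 688900$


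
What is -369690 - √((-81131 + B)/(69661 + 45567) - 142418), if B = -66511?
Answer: -369690 - I*√472742716467422/57614 ≈ -3.6969e+5 - 377.38*I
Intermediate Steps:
-369690 - √((-81131 + B)/(69661 + 45567) - 142418) = -369690 - √((-81131 - 66511)/(69661 + 45567) - 142418) = -369690 - √(-147642/115228 - 142418) = -369690 - √(-147642*1/115228 - 142418) = -369690 - √(-73821/57614 - 142418) = -369690 - √(-8205344473/57614) = -369690 - I*√472742716467422/57614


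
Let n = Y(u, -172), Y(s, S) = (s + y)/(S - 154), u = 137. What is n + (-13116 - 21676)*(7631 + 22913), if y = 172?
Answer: -346435912757/326 ≈ -1.0627e+9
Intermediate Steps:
Y(s, S) = (172 + s)/(-154 + S) (Y(s, S) = (s + 172)/(S - 154) = (172 + s)/(-154 + S))
n = -309/326 (n = (172 + 137)/(-154 - 172) = 309/(-326) = -1/326*309 = -309/326 ≈ -0.94785)
n + (-13116 - 21676)*(7631 + 22913) = -309/326 + (-13116 - 21676)*(7631 + 22913) = -309/326 - 34792*30544 = -309/326 - 1062686848 = -346435912757/326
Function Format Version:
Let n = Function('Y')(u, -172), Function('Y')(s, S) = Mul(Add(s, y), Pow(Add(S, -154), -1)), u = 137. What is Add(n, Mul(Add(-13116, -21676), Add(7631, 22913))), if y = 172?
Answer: Rational(-346435912757, 326) ≈ -1.0627e+9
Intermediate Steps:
Function('Y')(s, S) = Mul(Pow(Add(-154, S), -1), Add(172, s)) (Function('Y')(s, S) = Mul(Add(s, 172), Pow(Add(S, -154), -1)) = Mul(Add(172, s), Pow(Add(-154, S), -1)) = Mul(Pow(Add(-154, S), -1), Add(172, s)))
n = Rational(-309, 326) (n = Mul(Pow(Add(-154, -172), -1), Add(172, 137)) = Mul(Pow(-326, -1), 309) = Mul(Rational(-1, 326), 309) = Rational(-309, 326) ≈ -0.94785)
Add(n, Mul(Add(-13116, -21676), Add(7631, 22913))) = Add(Rational(-309, 326), Mul(Add(-13116, -21676), Add(7631, 22913))) = Add(Rational(-309, 326), Mul(-34792, 30544)) = Add(Rational(-309, 326), -1062686848) = Rational(-346435912757, 326)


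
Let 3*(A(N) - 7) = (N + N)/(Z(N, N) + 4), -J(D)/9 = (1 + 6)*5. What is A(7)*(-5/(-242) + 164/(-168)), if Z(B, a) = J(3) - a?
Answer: -1155728/173151 ≈ -6.6747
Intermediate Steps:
J(D) = -315 (J(D) = -9*(1 + 6)*5 = -63*5 = -9*35 = -315)
Z(B, a) = -315 - a
A(N) = 7 + 2*N/(3*(-311 - N)) (A(N) = 7 + ((N + N)/((-315 - N) + 4))/3 = 7 + ((2*N)/(-311 - N))/3 = 7 + (2*N/(-311 - N))/3 = 7 + 2*N/(3*(-311 - N)))
A(7)*(-5/(-242) + 164/(-168)) = ((6531 + 19*7)/(3*(311 + 7)))*(-5/(-242) + 164/(-168)) = ((⅓)*(6531 + 133)/318)*(-5*(-1/242) + 164*(-1/168)) = ((⅓)*(1/318)*6664)*(5/242 - 41/42) = (3332/477)*(-2428/2541) = -1155728/173151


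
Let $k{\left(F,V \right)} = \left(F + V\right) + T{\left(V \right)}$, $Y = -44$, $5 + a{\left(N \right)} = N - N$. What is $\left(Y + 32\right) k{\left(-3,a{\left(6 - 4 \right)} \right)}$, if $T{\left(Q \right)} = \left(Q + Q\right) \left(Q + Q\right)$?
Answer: $-1104$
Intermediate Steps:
$a{\left(N \right)} = -5$ ($a{\left(N \right)} = -5 + \left(N - N\right) = -5 + 0 = -5$)
$T{\left(Q \right)} = 4 Q^{2}$ ($T{\left(Q \right)} = 2 Q 2 Q = 4 Q^{2}$)
$k{\left(F,V \right)} = F + V + 4 V^{2}$ ($k{\left(F,V \right)} = \left(F + V\right) + 4 V^{2} = F + V + 4 V^{2}$)
$\left(Y + 32\right) k{\left(-3,a{\left(6 - 4 \right)} \right)} = \left(-44 + 32\right) \left(-3 - 5 + 4 \left(-5\right)^{2}\right) = - 12 \left(-3 - 5 + 4 \cdot 25\right) = - 12 \left(-3 - 5 + 100\right) = \left(-12\right) 92 = -1104$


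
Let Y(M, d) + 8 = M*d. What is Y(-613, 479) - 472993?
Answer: -766628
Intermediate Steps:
Y(M, d) = -8 + M*d
Y(-613, 479) - 472993 = (-8 - 613*479) - 472993 = (-8 - 293627) - 472993 = -293635 - 472993 = -766628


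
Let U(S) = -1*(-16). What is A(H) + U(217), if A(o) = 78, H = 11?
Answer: 94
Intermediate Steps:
U(S) = 16
A(H) + U(217) = 78 + 16 = 94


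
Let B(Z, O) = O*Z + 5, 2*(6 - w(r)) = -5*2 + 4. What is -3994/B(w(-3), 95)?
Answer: -1997/430 ≈ -4.6442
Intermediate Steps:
w(r) = 9 (w(r) = 6 - (-5*2 + 4)/2 = 6 - (-10 + 4)/2 = 6 - ½*(-6) = 6 + 3 = 9)
B(Z, O) = 5 + O*Z
-3994/B(w(-3), 95) = -3994/(5 + 95*9) = -3994/(5 + 855) = -3994/860 = -3994*1/860 = -1997/430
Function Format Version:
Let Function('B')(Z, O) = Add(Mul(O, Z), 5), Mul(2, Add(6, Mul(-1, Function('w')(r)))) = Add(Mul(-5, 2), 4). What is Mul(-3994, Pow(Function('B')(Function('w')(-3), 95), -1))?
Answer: Rational(-1997, 430) ≈ -4.6442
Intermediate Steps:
Function('w')(r) = 9 (Function('w')(r) = Add(6, Mul(Rational(-1, 2), Add(Mul(-5, 2), 4))) = Add(6, Mul(Rational(-1, 2), Add(-10, 4))) = Add(6, Mul(Rational(-1, 2), -6)) = Add(6, 3) = 9)
Function('B')(Z, O) = Add(5, Mul(O, Z))
Mul(-3994, Pow(Function('B')(Function('w')(-3), 95), -1)) = Mul(-3994, Pow(Add(5, Mul(95, 9)), -1)) = Mul(-3994, Pow(Add(5, 855), -1)) = Mul(-3994, Pow(860, -1)) = Mul(-3994, Rational(1, 860)) = Rational(-1997, 430)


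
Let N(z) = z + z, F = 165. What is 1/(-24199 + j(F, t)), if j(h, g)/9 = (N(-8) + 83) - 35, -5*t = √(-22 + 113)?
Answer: -1/23911 ≈ -4.1822e-5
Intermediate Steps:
t = -√91/5 (t = -√(-22 + 113)/5 = -√91/5 ≈ -1.9079)
N(z) = 2*z
j(h, g) = 288 (j(h, g) = 9*((2*(-8) + 83) - 35) = 9*((-16 + 83) - 35) = 9*(67 - 35) = 9*32 = 288)
1/(-24199 + j(F, t)) = 1/(-24199 + 288) = 1/(-23911) = -1/23911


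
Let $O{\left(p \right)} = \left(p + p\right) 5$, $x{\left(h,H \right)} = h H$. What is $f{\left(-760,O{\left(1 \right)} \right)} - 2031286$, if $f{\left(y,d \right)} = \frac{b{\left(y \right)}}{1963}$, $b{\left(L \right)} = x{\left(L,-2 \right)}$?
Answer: $- \frac{3987412898}{1963} \approx -2.0313 \cdot 10^{6}$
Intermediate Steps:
$x{\left(h,H \right)} = H h$
$O{\left(p \right)} = 10 p$ ($O{\left(p \right)} = 2 p 5 = 10 p$)
$b{\left(L \right)} = - 2 L$
$f{\left(y,d \right)} = - \frac{2 y}{1963}$ ($f{\left(y,d \right)} = \frac{\left(-2\right) y}{1963} = - 2 y \frac{1}{1963} = - \frac{2 y}{1963}$)
$f{\left(-760,O{\left(1 \right)} \right)} - 2031286 = \left(- \frac{2}{1963}\right) \left(-760\right) - 2031286 = \frac{1520}{1963} - 2031286 = - \frac{3987412898}{1963}$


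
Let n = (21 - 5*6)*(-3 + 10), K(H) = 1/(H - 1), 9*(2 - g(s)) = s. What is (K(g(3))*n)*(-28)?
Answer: 2646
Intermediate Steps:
g(s) = 2 - s/9
K(H) = 1/(-1 + H)
n = -63 (n = (21 - 30)*7 = -9*7 = -63)
(K(g(3))*n)*(-28) = (-63/(-1 + (2 - 1/9*3)))*(-28) = (-63/(-1 + (2 - 1/3)))*(-28) = (-63/(-1 + 5/3))*(-28) = (-63/(2/3))*(-28) = ((3/2)*(-63))*(-28) = -189/2*(-28) = 2646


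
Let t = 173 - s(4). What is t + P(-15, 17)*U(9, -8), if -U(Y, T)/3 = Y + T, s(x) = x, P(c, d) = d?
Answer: 118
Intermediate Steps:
U(Y, T) = -3*T - 3*Y (U(Y, T) = -3*(Y + T) = -3*(T + Y) = -3*T - 3*Y)
t = 169 (t = 173 - 1*4 = 173 - 4 = 169)
t + P(-15, 17)*U(9, -8) = 169 + 17*(-3*(-8) - 3*9) = 169 + 17*(24 - 27) = 169 + 17*(-3) = 169 - 51 = 118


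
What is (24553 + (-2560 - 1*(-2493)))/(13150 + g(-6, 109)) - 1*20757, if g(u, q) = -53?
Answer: -38832849/1871 ≈ -20755.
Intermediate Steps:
(24553 + (-2560 - 1*(-2493)))/(13150 + g(-6, 109)) - 1*20757 = (24553 + (-2560 - 1*(-2493)))/(13150 - 53) - 1*20757 = (24553 + (-2560 + 2493))/13097 - 20757 = (24553 - 67)*(1/13097) - 20757 = 24486*(1/13097) - 20757 = 3498/1871 - 20757 = -38832849/1871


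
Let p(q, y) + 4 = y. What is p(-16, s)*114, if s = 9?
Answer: 570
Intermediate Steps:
p(q, y) = -4 + y
p(-16, s)*114 = (-4 + 9)*114 = 5*114 = 570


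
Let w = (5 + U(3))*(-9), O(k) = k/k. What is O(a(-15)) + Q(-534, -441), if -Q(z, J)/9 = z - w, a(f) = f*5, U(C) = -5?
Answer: 4807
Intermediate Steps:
a(f) = 5*f
O(k) = 1
w = 0 (w = (5 - 5)*(-9) = 0*(-9) = 0)
Q(z, J) = -9*z (Q(z, J) = -9*(z - 1*0) = -9*(z + 0) = -9*z)
O(a(-15)) + Q(-534, -441) = 1 - 9*(-534) = 1 + 4806 = 4807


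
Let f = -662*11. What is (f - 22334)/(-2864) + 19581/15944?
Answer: 33017343/2853976 ≈ 11.569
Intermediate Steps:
f = -7282
(f - 22334)/(-2864) + 19581/15944 = (-7282 - 22334)/(-2864) + 19581/15944 = -29616*(-1/2864) + 19581*(1/15944) = 1851/179 + 19581/15944 = 33017343/2853976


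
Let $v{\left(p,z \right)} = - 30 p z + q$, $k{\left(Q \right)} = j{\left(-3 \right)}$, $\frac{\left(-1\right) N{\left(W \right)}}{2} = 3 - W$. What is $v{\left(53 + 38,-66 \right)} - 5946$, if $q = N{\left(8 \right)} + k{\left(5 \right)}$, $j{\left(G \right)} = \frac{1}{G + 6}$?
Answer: $\frac{522733}{3} \approx 1.7424 \cdot 10^{5}$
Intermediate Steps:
$N{\left(W \right)} = -6 + 2 W$ ($N{\left(W \right)} = - 2 \left(3 - W\right) = -6 + 2 W$)
$j{\left(G \right)} = \frac{1}{6 + G}$
$k{\left(Q \right)} = \frac{1}{3}$ ($k{\left(Q \right)} = \frac{1}{6 - 3} = \frac{1}{3}$)
$q = \frac{31}{3}$ ($q = \left(-6 + 2 \cdot 8\right) + \frac{1}{3} = \left(-6 + 16\right) + \frac{1}{3} = 10 + \frac{1}{3} = \frac{31}{3} \approx 10.333$)
$v{\left(p,z \right)} = \frac{31}{3} - 30 p z$ ($v{\left(p,z \right)} = - 30 p z + \frac{31}{3} = \frac{31}{3} - 30 p z$)
$v{\left(53 + 38,-66 \right)} - 5946 = \left(\frac{31}{3} - 30 \left(53 + 38\right) \left(-66\right)\right) - 5946 = \left(\frac{31}{3} - 2730 \left(-66\right)\right) - 5946 = \left(\frac{31}{3} + 180180\right) - 5946 = \frac{540571}{3} - 5946 = \frac{522733}{3}$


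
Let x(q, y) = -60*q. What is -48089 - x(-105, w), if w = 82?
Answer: -54389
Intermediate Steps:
-48089 - x(-105, w) = -48089 - (-60)*(-105) = -48089 - 1*6300 = -48089 - 6300 = -54389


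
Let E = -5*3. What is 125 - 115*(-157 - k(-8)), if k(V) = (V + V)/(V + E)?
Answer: 18260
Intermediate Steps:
E = -15
k(V) = 2*V/(-15 + V) (k(V) = (V + V)/(V - 15) = (2*V)/(-15 + V) = 2*V/(-15 + V))
125 - 115*(-157 - k(-8)) = 125 - 115*(-157 - 2*(-8)/(-15 - 8)) = 125 - 115*(-157 - 2*(-8)/(-23)) = 125 - 115*(-157 - 2*(-8)*(-1)/23) = 125 - 115*(-157 - 1*16/23) = 125 - 115*(-157 - 16/23) = 125 - 115*(-3627/23) = 125 + 18135 = 18260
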